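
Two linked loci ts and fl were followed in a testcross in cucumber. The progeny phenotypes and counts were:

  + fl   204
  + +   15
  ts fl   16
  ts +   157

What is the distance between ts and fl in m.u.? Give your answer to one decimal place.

7.9 m.u.

The two most frequent classes, + fl (204) and ts + (157), are the parental types, so the F1 was + fl / ts +.
The recombinant classes are + + and ts fl: 15 + 16 = 31.
Recombination frequency = 31/392 = 0.0791 ≈ 7.9%, i.e. 7.9 m.u.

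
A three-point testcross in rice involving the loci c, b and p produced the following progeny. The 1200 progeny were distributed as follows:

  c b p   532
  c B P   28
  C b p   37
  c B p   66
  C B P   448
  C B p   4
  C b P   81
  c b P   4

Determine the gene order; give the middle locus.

The two most frequent reciprocal classes, C B P and c b p, are the parental types, so the F1 was C B P / c b p.
The two rarest classes, C B p and c b P, are the double crossovers. Comparing them with the parentals, only the p allele has switched, so p is the middle locus and the order is b – p – c.

p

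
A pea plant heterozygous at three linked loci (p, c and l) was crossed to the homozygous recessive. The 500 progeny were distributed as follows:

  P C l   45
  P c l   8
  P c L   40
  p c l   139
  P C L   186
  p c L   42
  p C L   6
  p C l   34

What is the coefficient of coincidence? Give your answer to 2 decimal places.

The two most frequent reciprocal classes, p c l and P C L, are the parental types, so the F1 was p c l / P C L.
The two rarest classes, P c l and p C L, are the double crossovers. Comparing them with the parentals, only the p allele has switched, so p is the middle locus and the order is l – p – c.
l–p: (87 + 14)/500 = 0.2020; p–c: (74 + 14)/500 = 0.1760.
Expected DCO frequency = 0.2020 × 0.1760 ≈ 0.03555; observed = 14/500 ≈ 0.02800.
Coefficient of coincidence = 0.02800/0.03555 ≈ 0.79.

0.79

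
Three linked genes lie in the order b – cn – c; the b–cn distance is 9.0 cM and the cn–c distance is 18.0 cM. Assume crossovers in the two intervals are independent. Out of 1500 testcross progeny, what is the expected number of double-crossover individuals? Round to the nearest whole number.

24

Map distances give recombination frequencies of 0.090 and 0.180 for the two intervals.
With no interference, expected double-crossover frequency = 0.090 × 0.180 = 0.01620.
Expected number = 0.01620 × 1500 = 24.30 ≈ 24.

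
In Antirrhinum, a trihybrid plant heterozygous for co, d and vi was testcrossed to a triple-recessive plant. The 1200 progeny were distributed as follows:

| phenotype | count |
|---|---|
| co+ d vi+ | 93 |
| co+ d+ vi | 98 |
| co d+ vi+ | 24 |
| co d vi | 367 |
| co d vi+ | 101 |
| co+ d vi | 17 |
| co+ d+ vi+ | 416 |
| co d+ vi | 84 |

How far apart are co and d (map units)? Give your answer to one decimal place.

18.2 map units

The two most frequent reciprocal classes, co+ d+ vi+ and co d vi, are the parental types, so the F1 was co+ d+ vi+ / co d vi.
The two rarest classes, co d+ vi+ and co+ d vi, are the double crossovers. Comparing them with the parentals, only the co allele has switched, so co is the middle locus and the order is vi – co – d.
Crossovers in the co–d interval produce the single-crossover classes co+ d vi+ and co d+ vi (93 + 84 = 177) plus the double crossovers (41).
RF(co–d) = (177 + 41) / 1200 = 218/1200 = 0.1817 → 18.2 map units.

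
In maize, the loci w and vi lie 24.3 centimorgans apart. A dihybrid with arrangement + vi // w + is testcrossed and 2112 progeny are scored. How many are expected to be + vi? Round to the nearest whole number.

A map distance of 24.3 centimorgans corresponds to a recombination frequency of 0.243.
The F1 is + vi / w +, so + vi is a parental gamete class with expected frequency (1 − r)/2 = 0.757/2 = 0.3785.
Expected number = 0.3785 × 2112 = 799.39 ≈ 799.

799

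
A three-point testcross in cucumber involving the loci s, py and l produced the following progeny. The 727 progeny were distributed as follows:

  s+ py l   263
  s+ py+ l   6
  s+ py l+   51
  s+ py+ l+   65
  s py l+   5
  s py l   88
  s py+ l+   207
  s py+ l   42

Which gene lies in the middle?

py

The two most frequent reciprocal classes, s py+ l+ and s+ py l, are the parental types, so the F1 was s py+ l+ / s+ py l.
The two rarest classes, s py l+ and s+ py+ l, are the double crossovers. Comparing them with the parentals, only the py allele has switched, so py is the middle locus and the order is l – py – s.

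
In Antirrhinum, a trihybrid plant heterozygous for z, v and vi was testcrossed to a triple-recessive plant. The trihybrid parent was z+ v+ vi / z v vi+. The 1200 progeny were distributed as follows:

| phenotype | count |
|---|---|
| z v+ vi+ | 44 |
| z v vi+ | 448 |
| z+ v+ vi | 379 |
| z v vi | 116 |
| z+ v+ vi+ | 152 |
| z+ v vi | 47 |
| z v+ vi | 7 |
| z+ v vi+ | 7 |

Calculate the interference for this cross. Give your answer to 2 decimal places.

The two rarest classes, z v+ vi and z+ v vi+, are the double crossovers. Comparing them with the parentals, only the z allele has switched, so z is the middle locus and the order is vi – z – v.
vi–z: (268 + 14)/1200 = 0.2350; z–v: (91 + 14)/1200 = 0.0875.
Expected DCO frequency = 0.2350 × 0.0875 ≈ 0.02056; observed = 14/1200 ≈ 0.01167.
Coefficient of coincidence = 0.01167/0.02056 ≈ 0.57; interference = 1 − 0.57 = 0.43.

0.43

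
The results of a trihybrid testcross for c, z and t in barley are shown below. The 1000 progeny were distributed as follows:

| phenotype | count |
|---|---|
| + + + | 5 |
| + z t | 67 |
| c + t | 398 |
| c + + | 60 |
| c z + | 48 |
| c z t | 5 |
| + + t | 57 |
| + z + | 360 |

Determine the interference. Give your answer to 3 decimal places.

0.365

The two most frequent reciprocal classes, c + t and + z +, are the parental types, so the F1 was c + t / + z +.
The two rarest classes, c z t and + + +, are the double crossovers. Comparing them with the parentals, only the z allele has switched, so z is the middle locus and the order is c – z – t.
c–z: (105 + 10)/1000 = 0.1150; z–t: (127 + 10)/1000 = 0.1370.
Expected DCO frequency = 0.1150 × 0.1370 ≈ 0.01576; observed = 10/1000 ≈ 0.01000.
Coefficient of coincidence = 0.01000/0.01576 ≈ 0.635; interference = 1 − 0.635 = 0.365.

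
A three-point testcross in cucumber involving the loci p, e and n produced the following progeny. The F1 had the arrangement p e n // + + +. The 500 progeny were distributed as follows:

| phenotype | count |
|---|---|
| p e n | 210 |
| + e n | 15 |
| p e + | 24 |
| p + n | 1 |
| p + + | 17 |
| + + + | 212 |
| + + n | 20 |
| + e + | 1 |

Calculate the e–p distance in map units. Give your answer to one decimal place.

The two rarest classes, p + n and + e +, are the double crossovers. Comparing them with the parentals, only the e allele has switched, so e is the middle locus and the order is n – e – p.
Crossovers in the e–p interval produce the single-crossover classes + e n and p + + (15 + 17 = 32) plus the double crossovers (2).
RF(e–p) = (32 + 2) / 500 = 34/500 = 0.0680 → 6.8 map units.

6.8 map units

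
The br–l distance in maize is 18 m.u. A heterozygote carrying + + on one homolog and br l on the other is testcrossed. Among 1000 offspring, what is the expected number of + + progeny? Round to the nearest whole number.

A map distance of 18 m.u. corresponds to a recombination frequency of 0.180.
The F1 is + + / br l, so + + is a parental gamete class with expected frequency (1 − r)/2 = 0.820/2 = 0.4100.
Expected number = 0.4100 × 1000 = 410.00 ≈ 410.

410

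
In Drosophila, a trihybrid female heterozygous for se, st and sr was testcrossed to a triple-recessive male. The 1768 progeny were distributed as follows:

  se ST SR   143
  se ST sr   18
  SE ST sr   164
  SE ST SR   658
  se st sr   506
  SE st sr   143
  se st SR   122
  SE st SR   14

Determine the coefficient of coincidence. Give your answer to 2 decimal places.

The two most frequent reciprocal classes, se st sr and SE ST SR, are the parental types, so the F1 was se st sr / SE ST SR.
The two rarest classes, se ST sr and SE st SR, are the double crossovers. Comparing them with the parentals, only the st allele has switched, so st is the middle locus and the order is se – st – sr.
se–st: (286 + 32)/1768 = 0.1799; st–sr: (286 + 32)/1768 = 0.1799.
Expected DCO frequency = 0.1799 × 0.1799 ≈ 0.03236; observed = 32/1768 ≈ 0.01810.
Coefficient of coincidence = 0.01810/0.03236 ≈ 0.56.

0.56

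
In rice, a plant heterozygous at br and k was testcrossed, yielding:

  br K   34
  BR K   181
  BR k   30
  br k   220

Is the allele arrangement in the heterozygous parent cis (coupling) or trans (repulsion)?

cis

The two most frequent classes are BR K (181) and br k (220); these are the parental (non-recombinant) types.
So the F1 carried BR K on one chromosome and br k on the other — the recessive alleles are on the same chromosome (cis / coupling).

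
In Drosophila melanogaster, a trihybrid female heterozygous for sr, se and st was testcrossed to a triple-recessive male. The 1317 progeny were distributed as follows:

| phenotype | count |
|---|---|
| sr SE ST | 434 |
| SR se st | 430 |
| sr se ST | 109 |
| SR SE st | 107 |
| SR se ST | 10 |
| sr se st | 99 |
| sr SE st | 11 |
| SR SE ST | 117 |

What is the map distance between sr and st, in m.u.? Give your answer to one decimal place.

18.0 m.u.

The two most frequent reciprocal classes, SR se st and sr SE ST, are the parental types, so the F1 was SR se st / sr SE ST.
The two rarest classes, SR se ST and sr SE st, are the double crossovers. Comparing them with the parentals, only the st allele has switched, so st is the middle locus and the order is se – st – sr.
Crossovers in the st–sr interval produce the single-crossover classes sr se st and SR SE ST (99 + 117 = 216) plus the double crossovers (21).
RF(st–sr) = (216 + 21) / 1317 = 237/1317 = 0.1800 → 18.0 m.u.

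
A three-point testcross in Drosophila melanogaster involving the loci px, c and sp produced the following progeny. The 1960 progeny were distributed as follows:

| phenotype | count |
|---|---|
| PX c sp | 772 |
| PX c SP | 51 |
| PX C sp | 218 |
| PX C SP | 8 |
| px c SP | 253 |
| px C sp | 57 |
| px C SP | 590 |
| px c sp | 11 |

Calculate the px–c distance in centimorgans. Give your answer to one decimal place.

The two most frequent reciprocal classes, PX c sp and px C SP, are the parental types, so the F1 was PX c sp / px C SP.
The two rarest classes, px c sp and PX C SP, are the double crossovers. Comparing them with the parentals, only the px allele has switched, so px is the middle locus and the order is c – px – sp.
Crossovers in the c–px interval produce the single-crossover classes PX C sp and px c SP (218 + 253 = 471) plus the double crossovers (19).
RF(c–px) = (471 + 19) / 1960 = 490/1960 = 0.2500 → 25.0 centimorgans.

25.0 centimorgans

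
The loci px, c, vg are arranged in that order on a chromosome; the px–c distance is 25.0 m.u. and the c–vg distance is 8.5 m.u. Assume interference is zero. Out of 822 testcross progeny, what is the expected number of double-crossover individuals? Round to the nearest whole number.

Map distances give recombination frequencies of 0.250 and 0.085 for the two intervals.
With no interference, expected double-crossover frequency = 0.250 × 0.085 = 0.02125.
Expected number = 0.02125 × 822 = 17.47 ≈ 17.

17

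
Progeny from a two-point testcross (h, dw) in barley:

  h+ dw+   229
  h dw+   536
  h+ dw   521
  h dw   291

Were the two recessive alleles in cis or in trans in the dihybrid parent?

trans

The two most frequent classes are h+ dw (521) and h dw+ (536); these are the parental (non-recombinant) types.
So the F1 carried h+ dw on one chromosome and h dw+ on the other — the recessive alleles are on opposite chromosomes (trans / repulsion).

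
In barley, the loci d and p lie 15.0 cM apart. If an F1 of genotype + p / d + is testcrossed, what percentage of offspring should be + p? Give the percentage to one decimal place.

42.5%

A map distance of 15.0 cM corresponds to a recombination frequency of 0.150.
The F1 is + p / d +, so + p is a parental gamete class with expected frequency (1 − r)/2 = 0.850/2 = 0.4250.
That is 0.4250 = 42.5% of the progeny.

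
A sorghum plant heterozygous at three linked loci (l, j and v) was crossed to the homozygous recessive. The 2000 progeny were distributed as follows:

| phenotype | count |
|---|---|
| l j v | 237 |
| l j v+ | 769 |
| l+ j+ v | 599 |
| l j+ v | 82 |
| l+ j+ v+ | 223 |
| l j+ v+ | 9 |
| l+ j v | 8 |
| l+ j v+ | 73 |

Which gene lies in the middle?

The two most frequent reciprocal classes, l+ j+ v and l j v+, are the parental types, so the F1 was l+ j+ v / l j v+.
The two rarest classes, l+ j v and l j+ v+, are the double crossovers. Comparing them with the parentals, only the j allele has switched, so j is the middle locus and the order is v – j – l.

j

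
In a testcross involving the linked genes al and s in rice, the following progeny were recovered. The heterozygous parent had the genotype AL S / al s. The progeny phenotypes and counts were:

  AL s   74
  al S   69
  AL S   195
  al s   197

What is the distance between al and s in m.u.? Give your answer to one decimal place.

The recombinant classes are AL s and al S: 74 + 69 = 143.
Recombination frequency = 143/535 = 0.2673 ≈ 26.7%, i.e. 26.7 m.u.

26.7 m.u.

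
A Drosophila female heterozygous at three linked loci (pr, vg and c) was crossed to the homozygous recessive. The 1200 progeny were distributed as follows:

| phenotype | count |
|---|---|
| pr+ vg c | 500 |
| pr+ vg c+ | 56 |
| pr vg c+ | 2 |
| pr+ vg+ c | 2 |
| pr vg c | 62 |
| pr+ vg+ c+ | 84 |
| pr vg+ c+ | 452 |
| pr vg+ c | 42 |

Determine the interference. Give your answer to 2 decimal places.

The two most frequent reciprocal classes, pr+ vg c and pr vg+ c+, are the parental types, so the F1 was pr+ vg c / pr vg+ c+.
The two rarest classes, pr+ vg+ c and pr vg c+, are the double crossovers. Comparing them with the parentals, only the vg allele has switched, so vg is the middle locus and the order is pr – vg – c.
pr–vg: (146 + 4)/1200 = 0.1250; vg–c: (98 + 4)/1200 = 0.0850.
Expected DCO frequency = 0.1250 × 0.0850 ≈ 0.01063; observed = 4/1200 ≈ 0.00333.
Coefficient of coincidence = 0.00333/0.01063 ≈ 0.31; interference = 1 − 0.31 = 0.69.

0.69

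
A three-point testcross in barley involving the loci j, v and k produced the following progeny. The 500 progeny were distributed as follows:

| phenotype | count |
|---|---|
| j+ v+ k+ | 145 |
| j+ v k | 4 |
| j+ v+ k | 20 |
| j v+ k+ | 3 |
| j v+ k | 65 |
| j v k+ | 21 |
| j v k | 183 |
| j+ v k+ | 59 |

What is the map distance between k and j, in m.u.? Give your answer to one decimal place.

9.6 m.u.

The two most frequent reciprocal classes, j+ v+ k+ and j v k, are the parental types, so the F1 was j+ v+ k+ / j v k.
The two rarest classes, j v+ k+ and j+ v k, are the double crossovers. Comparing them with the parentals, only the j allele has switched, so j is the middle locus and the order is v – j – k.
Crossovers in the j–k interval produce the single-crossover classes j+ v+ k and j v k+ (20 + 21 = 41) plus the double crossovers (7).
RF(j–k) = (41 + 7) / 500 = 48/500 = 0.0960 → 9.6 m.u.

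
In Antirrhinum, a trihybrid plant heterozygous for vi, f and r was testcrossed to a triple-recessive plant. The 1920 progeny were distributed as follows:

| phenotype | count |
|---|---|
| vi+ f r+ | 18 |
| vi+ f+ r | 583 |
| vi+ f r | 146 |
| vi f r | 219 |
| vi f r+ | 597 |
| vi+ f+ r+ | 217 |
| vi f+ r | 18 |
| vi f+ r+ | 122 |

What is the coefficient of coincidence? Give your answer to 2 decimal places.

0.48

The two most frequent reciprocal classes, vi f r+ and vi+ f+ r, are the parental types, so the F1 was vi f r+ / vi+ f+ r.
The two rarest classes, vi+ f r+ and vi f+ r, are the double crossovers. Comparing them with the parentals, only the vi allele has switched, so vi is the middle locus and the order is f – vi – r.
f–vi: (268 + 36)/1920 = 0.1583; vi–r: (436 + 36)/1920 = 0.2458.
Expected DCO frequency = 0.1583 × 0.2458 ≈ 0.03891; observed = 36/1920 ≈ 0.01875.
Coefficient of coincidence = 0.01875/0.03891 ≈ 0.48.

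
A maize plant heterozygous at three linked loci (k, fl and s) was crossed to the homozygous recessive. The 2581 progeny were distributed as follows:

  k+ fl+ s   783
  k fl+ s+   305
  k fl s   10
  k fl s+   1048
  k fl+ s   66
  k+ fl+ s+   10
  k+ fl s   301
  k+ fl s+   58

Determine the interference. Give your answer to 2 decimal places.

0.43

The two most frequent reciprocal classes, k fl s+ and k+ fl+ s, are the parental types, so the F1 was k fl s+ / k+ fl+ s.
The two rarest classes, k fl s and k+ fl+ s+, are the double crossovers. Comparing them with the parentals, only the s allele has switched, so s is the middle locus and the order is fl – s – k.
fl–s: (606 + 20)/2581 = 0.2425; s–k: (124 + 20)/2581 = 0.0558.
Expected DCO frequency = 0.2425 × 0.0558 ≈ 0.01353; observed = 20/2581 ≈ 0.00775.
Coefficient of coincidence = 0.00775/0.01353 ≈ 0.57; interference = 1 − 0.57 = 0.43.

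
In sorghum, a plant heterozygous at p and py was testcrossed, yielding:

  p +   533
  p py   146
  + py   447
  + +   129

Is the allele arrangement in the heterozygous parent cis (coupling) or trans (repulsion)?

trans

The two most frequent classes are + py (447) and p + (533); these are the parental (non-recombinant) types.
So the F1 carried + py on one chromosome and p + on the other — the recessive alleles are on opposite chromosomes (trans / repulsion).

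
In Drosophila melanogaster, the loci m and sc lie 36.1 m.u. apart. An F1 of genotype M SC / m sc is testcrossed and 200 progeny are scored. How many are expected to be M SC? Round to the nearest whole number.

64

A map distance of 36.1 m.u. corresponds to a recombination frequency of 0.361.
The F1 is M SC / m sc, so M SC is a parental gamete class with expected frequency (1 − r)/2 = 0.639/2 = 0.3195.
Expected number = 0.3195 × 200 = 63.90 ≈ 64.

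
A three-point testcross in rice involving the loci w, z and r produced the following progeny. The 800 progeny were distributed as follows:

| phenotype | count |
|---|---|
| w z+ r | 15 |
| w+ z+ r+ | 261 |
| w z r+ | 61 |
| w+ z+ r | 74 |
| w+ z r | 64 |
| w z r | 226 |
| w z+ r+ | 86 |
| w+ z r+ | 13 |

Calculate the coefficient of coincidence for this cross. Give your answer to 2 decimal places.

0.77

The two most frequent reciprocal classes, w z r and w+ z+ r+, are the parental types, so the F1 was w z r / w+ z+ r+.
The two rarest classes, w z+ r and w+ z r+, are the double crossovers. Comparing them with the parentals, only the z allele has switched, so z is the middle locus and the order is r – z – w.
r–z: (135 + 28)/800 = 0.2037; z–w: (150 + 28)/800 = 0.2225.
Expected DCO frequency = 0.2037 × 0.2225 ≈ 0.04532; observed = 28/800 ≈ 0.03500.
Coefficient of coincidence = 0.03500/0.04532 ≈ 0.77.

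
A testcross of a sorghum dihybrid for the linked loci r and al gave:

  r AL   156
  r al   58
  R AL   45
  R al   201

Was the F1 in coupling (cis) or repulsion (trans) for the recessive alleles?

The two most frequent classes are R al (201) and r AL (156); these are the parental (non-recombinant) types.
So the F1 carried R al on one chromosome and r AL on the other — the recessive alleles are on opposite chromosomes (trans / repulsion).

trans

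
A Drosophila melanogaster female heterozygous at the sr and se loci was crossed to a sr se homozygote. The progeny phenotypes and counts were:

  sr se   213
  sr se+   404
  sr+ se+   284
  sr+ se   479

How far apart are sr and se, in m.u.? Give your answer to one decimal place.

36.0 m.u.

The two most frequent classes, sr+ se (479) and sr se+ (404), are the parental types, so the F1 was sr+ se / sr se+.
The recombinant classes are sr+ se+ and sr se: 284 + 213 = 497.
Recombination frequency = 497/1380 = 0.3601 ≈ 36.0%, i.e. 36.0 m.u.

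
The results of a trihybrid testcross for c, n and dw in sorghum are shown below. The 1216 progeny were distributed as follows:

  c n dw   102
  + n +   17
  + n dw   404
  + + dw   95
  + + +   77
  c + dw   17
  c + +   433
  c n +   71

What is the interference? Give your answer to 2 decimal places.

0.03

The two most frequent reciprocal classes, + n dw and c + +, are the parental types, so the F1 was + n dw / c + +.
The two rarest classes, + n + and c + dw, are the double crossovers. Comparing them with the parentals, only the dw allele has switched, so dw is the middle locus and the order is n – dw – c.
n–dw: (166 + 34)/1216 = 0.1645; dw–c: (179 + 34)/1216 = 0.1752.
Expected DCO frequency = 0.1645 × 0.1752 ≈ 0.02882; observed = 34/1216 ≈ 0.02796.
Coefficient of coincidence = 0.02796/0.02882 ≈ 0.97; interference = 1 − 0.97 = 0.03.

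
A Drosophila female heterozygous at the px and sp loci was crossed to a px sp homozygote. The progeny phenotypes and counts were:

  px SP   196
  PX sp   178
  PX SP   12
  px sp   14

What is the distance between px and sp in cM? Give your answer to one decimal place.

The two most frequent classes, PX sp (178) and px SP (196), are the parental types, so the F1 was PX sp / px SP.
The recombinant classes are PX SP and px sp: 12 + 14 = 26.
Recombination frequency = 26/400 = 0.0650 ≈ 6.5%, i.e. 6.5 cM.

6.5 cM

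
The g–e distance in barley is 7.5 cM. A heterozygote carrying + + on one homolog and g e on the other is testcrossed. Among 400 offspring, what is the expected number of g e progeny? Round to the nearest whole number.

A map distance of 7.5 cM corresponds to a recombination frequency of 0.075.
The F1 is + + / g e, so g e is a parental gamete class with expected frequency (1 − r)/2 = 0.925/2 = 0.4625.
Expected number = 0.4625 × 400 = 185.00 ≈ 185.

185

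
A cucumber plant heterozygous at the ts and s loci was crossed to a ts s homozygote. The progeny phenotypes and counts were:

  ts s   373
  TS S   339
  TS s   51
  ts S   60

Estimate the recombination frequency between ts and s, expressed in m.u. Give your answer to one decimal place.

The two most frequent classes, TS S (339) and ts s (373), are the parental types, so the F1 was TS S / ts s.
The recombinant classes are TS s and ts S: 51 + 60 = 111.
Recombination frequency = 111/823 = 0.1349 ≈ 13.5%, i.e. 13.5 m.u.

13.5 m.u.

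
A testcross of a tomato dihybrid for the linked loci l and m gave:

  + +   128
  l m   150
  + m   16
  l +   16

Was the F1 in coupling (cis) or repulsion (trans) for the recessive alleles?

The two most frequent classes are + + (128) and l m (150); these are the parental (non-recombinant) types.
So the F1 carried + + on one chromosome and l m on the other — the recessive alleles are on the same chromosome (cis / coupling).

cis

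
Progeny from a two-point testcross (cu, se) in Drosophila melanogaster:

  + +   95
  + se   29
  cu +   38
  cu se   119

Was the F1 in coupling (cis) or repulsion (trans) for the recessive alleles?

cis

The two most frequent classes are + + (95) and cu se (119); these are the parental (non-recombinant) types.
So the F1 carried + + on one chromosome and cu se on the other — the recessive alleles are on the same chromosome (cis / coupling).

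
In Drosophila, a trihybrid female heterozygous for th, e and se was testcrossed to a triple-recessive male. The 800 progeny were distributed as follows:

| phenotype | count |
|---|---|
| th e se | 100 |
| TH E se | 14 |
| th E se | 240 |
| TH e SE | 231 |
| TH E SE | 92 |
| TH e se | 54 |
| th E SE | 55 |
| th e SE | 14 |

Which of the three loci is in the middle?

The two most frequent reciprocal classes, th E se and TH e SE, are the parental types, so the F1 was th E se / TH e SE.
The two rarest classes, TH E se and th e SE, are the double crossovers. Comparing them with the parentals, only the th allele has switched, so th is the middle locus and the order is se – th – e.

th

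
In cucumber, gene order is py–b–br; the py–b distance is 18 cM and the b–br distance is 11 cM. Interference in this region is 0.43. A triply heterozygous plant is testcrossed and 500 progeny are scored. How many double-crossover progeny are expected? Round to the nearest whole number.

6

Map distances give recombination frequencies of 0.180 and 0.110 for the two intervals.
With interference 0.43 (so coincidence = 0.57), expected double-crossover frequency = 0.180 × 0.110 × 0.57 = 0.01129.
Expected number = 0.01129 × 500 = 5.64 ≈ 6.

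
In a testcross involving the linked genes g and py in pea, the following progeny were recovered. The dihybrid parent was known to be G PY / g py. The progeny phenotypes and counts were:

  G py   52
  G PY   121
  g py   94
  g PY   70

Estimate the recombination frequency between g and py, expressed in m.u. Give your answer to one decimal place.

36.2 m.u.

The recombinant classes are G py and g PY: 52 + 70 = 122.
Recombination frequency = 122/337 = 0.3620 ≈ 36.2%, i.e. 36.2 m.u.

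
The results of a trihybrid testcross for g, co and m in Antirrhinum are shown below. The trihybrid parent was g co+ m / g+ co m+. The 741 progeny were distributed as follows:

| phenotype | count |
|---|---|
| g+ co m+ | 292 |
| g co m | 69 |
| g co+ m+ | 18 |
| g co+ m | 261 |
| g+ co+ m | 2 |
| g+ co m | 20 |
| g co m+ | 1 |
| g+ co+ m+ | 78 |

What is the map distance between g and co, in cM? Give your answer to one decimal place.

The two rarest classes, g+ co+ m and g co m+, are the double crossovers. Comparing them with the parentals, only the g allele has switched, so g is the middle locus and the order is m – g – co.
Crossovers in the g–co interval produce the single-crossover classes g co m and g+ co+ m+ (69 + 78 = 147) plus the double crossovers (3).
RF(g–co) = (147 + 3) / 741 = 150/741 = 0.2024 → 20.2 cM.

20.2 cM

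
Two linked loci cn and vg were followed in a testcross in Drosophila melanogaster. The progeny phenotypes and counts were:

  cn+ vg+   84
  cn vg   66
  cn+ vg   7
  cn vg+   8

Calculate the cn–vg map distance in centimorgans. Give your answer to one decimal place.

The two most frequent classes, cn+ vg+ (84) and cn vg (66), are the parental types, so the F1 was cn+ vg+ / cn vg.
The recombinant classes are cn+ vg and cn vg+: 7 + 8 = 15.
Recombination frequency = 15/165 = 0.0909 ≈ 9.1%, i.e. 9.1 centimorgans.

9.1 centimorgans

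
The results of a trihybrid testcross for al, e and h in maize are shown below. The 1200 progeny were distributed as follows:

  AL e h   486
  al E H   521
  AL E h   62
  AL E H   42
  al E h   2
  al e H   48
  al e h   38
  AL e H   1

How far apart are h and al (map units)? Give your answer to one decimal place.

6.9 map units

The two most frequent reciprocal classes, AL e h and al E H, are the parental types, so the F1 was AL e h / al E H.
The two rarest classes, AL e H and al E h, are the double crossovers. Comparing them with the parentals, only the h allele has switched, so h is the middle locus and the order is al – h – e.
Crossovers in the al–h interval produce the single-crossover classes al e h and AL E H (38 + 42 = 80) plus the double crossovers (3).
RF(al–h) = (80 + 3) / 1200 = 83/1200 = 0.0692 → 6.9 map units.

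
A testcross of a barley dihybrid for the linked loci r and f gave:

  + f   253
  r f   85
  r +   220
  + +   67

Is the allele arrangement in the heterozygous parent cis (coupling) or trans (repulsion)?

trans

The two most frequent classes are + f (253) and r + (220); these are the parental (non-recombinant) types.
So the F1 carried + f on one chromosome and r + on the other — the recessive alleles are on opposite chromosomes (trans / repulsion).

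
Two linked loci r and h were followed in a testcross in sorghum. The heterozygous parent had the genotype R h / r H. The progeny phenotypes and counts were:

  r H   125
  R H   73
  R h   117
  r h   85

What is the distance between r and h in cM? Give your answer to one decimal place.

The recombinant classes are R H and r h: 73 + 85 = 158.
Recombination frequency = 158/400 = 0.3950 ≈ 39.5%, i.e. 39.5 cM.

39.5 cM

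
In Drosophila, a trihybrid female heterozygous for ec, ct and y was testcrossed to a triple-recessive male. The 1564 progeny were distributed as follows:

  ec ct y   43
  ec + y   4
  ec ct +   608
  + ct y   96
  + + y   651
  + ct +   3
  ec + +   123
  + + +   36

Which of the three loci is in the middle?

ec

The two most frequent reciprocal classes, ec ct + and + + y, are the parental types, so the F1 was ec ct + / + + y.
The two rarest classes, + ct + and ec + y, are the double crossovers. Comparing them with the parentals, only the ec allele has switched, so ec is the middle locus and the order is ct – ec – y.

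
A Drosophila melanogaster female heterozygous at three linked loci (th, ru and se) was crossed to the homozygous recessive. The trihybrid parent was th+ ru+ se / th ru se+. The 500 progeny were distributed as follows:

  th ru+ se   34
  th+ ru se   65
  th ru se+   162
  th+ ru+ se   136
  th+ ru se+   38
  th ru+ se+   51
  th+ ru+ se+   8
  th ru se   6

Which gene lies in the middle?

se

The two rarest classes, th+ ru+ se+ and th ru se, are the double crossovers. Comparing them with the parentals, only the se allele has switched, so se is the middle locus and the order is ru – se – th.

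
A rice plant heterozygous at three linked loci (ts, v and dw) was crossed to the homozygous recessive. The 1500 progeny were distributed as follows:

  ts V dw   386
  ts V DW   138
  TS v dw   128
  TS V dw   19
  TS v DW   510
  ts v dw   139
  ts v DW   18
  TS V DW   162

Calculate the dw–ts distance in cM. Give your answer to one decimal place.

The two most frequent reciprocal classes, ts V dw and TS v DW, are the parental types, so the F1 was ts V dw / TS v DW.
The two rarest classes, TS V dw and ts v DW, are the double crossovers. Comparing them with the parentals, only the ts allele has switched, so ts is the middle locus and the order is v – ts – dw.
Crossovers in the ts–dw interval produce the single-crossover classes ts V DW and TS v dw (138 + 128 = 266) plus the double crossovers (37).
RF(ts–dw) = (266 + 37) / 1500 = 303/1500 = 0.2020 → 20.2 cM.

20.2 cM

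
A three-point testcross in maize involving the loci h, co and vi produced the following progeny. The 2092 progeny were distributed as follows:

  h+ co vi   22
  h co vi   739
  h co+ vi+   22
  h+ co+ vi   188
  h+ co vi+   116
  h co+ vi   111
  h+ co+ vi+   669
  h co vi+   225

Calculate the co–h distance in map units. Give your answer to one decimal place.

13.0 map units

The two most frequent reciprocal classes, h co vi and h+ co+ vi+, are the parental types, so the F1 was h co vi / h+ co+ vi+.
The two rarest classes, h+ co vi and h co+ vi+, are the double crossovers. Comparing them with the parentals, only the h allele has switched, so h is the middle locus and the order is co – h – vi.
Crossovers in the co–h interval produce the single-crossover classes h co+ vi and h+ co vi+ (111 + 116 = 227) plus the double crossovers (44).
RF(co–h) = (227 + 44) / 2092 = 271/2092 = 0.1295 → 13.0 map units.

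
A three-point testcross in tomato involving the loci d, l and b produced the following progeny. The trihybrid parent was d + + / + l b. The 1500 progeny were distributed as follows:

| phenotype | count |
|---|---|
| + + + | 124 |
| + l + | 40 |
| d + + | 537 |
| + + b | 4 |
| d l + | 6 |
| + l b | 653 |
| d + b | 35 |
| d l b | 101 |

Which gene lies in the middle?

The two rarest classes, d l + and + + b, are the double crossovers. Comparing them with the parentals, only the l allele has switched, so l is the middle locus and the order is d – l – b.

l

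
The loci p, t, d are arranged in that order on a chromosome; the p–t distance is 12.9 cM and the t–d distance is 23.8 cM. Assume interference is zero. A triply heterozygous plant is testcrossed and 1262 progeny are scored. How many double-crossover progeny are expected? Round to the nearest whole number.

39

Map distances give recombination frequencies of 0.129 and 0.238 for the two intervals.
With no interference, expected double-crossover frequency = 0.129 × 0.238 = 0.03070.
Expected number = 0.03070 × 1262 = 38.75 ≈ 39.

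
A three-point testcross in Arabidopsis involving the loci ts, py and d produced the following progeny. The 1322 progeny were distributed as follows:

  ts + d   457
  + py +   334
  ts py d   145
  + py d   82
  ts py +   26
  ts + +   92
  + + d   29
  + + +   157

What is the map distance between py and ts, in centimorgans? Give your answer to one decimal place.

27.0 centimorgans

The two most frequent reciprocal classes, ts + d and + py +, are the parental types, so the F1 was ts + d / + py +.
The two rarest classes, + + d and ts py +, are the double crossovers. Comparing them with the parentals, only the ts allele has switched, so ts is the middle locus and the order is d – ts – py.
Crossovers in the ts–py interval produce the single-crossover classes ts py d and + + + (145 + 157 = 302) plus the double crossovers (55).
RF(ts–py) = (302 + 55) / 1322 = 357/1322 = 0.2700 → 27.0 centimorgans.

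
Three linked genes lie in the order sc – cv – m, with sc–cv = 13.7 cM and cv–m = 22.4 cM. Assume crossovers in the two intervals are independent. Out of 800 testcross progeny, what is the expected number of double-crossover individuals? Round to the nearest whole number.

25

Map distances give recombination frequencies of 0.137 and 0.224 for the two intervals.
With no interference, expected double-crossover frequency = 0.137 × 0.224 = 0.03069.
Expected number = 0.03069 × 800 = 24.55 ≈ 25.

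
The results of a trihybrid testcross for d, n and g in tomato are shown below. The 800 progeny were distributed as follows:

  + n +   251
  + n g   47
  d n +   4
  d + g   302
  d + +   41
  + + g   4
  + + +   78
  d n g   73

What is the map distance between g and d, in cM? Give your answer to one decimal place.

The two most frequent reciprocal classes, d + g and + n +, are the parental types, so the F1 was d + g / + n +.
The two rarest classes, + + g and d n +, are the double crossovers. Comparing them with the parentals, only the d allele has switched, so d is the middle locus and the order is n – d – g.
Crossovers in the d–g interval produce the single-crossover classes d + + and + n g (41 + 47 = 88) plus the double crossovers (8).
RF(d–g) = (88 + 8) / 800 = 96/800 = 0.1200 → 12.0 cM.

12.0 cM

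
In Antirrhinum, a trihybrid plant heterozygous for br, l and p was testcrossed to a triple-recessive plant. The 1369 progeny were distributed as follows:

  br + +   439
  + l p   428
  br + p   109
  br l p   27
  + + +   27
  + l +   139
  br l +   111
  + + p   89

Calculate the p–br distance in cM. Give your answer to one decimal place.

22.1 cM

The two most frequent reciprocal classes, br + + and + l p, are the parental types, so the F1 was br + + / + l p.
The two rarest classes, + + + and br l p, are the double crossovers. Comparing them with the parentals, only the br allele has switched, so br is the middle locus and the order is p – br – l.
Crossovers in the p–br interval produce the single-crossover classes br + p and + l + (109 + 139 = 248) plus the double crossovers (54).
RF(p–br) = (248 + 54) / 1369 = 302/1369 = 0.2206 → 22.1 cM.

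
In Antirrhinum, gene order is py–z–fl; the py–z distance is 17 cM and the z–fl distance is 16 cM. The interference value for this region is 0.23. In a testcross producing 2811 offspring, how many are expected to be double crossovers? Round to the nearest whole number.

Map distances give recombination frequencies of 0.170 and 0.160 for the two intervals.
With interference 0.23 (so coincidence = 0.77), expected double-crossover frequency = 0.170 × 0.160 × 0.77 = 0.02094.
Expected number = 0.02094 × 2811 = 58.87 ≈ 59.

59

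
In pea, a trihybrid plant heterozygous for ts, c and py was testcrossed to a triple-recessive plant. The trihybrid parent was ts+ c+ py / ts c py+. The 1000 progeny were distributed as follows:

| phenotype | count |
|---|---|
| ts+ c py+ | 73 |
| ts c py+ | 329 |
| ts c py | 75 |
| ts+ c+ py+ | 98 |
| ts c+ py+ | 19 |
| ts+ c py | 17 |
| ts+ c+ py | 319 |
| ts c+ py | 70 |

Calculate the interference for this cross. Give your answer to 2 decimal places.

The two rarest classes, ts+ c py and ts c+ py+, are the double crossovers. Comparing them with the parentals, only the c allele has switched, so c is the middle locus and the order is py – c – ts.
py–c: (173 + 36)/1000 = 0.2090; c–ts: (143 + 36)/1000 = 0.1790.
Expected DCO frequency = 0.2090 × 0.1790 ≈ 0.03741; observed = 36/1000 ≈ 0.03600.
Coefficient of coincidence = 0.03600/0.03741 ≈ 0.96; interference = 1 − 0.96 = 0.04.

0.04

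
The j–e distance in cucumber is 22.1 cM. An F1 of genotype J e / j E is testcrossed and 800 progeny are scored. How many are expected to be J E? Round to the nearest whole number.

A map distance of 22.1 cM corresponds to a recombination frequency of 0.221.
The F1 is J e / j E, so J E is a recombinant gamete class with expected frequency r/2 = 0.221/2 = 0.1105.
Expected number = 0.1105 × 800 = 88.40 ≈ 88.

88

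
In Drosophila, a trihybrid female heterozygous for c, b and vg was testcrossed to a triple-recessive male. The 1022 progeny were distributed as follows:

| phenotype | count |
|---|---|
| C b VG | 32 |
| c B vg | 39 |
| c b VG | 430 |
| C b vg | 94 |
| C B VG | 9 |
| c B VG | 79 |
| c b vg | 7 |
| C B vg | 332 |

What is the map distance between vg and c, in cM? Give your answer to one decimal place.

The two most frequent reciprocal classes, c b VG and C B vg, are the parental types, so the F1 was c b VG / C B vg.
The two rarest classes, c b vg and C B VG, are the double crossovers. Comparing them with the parentals, only the vg allele has switched, so vg is the middle locus and the order is c – vg – b.
Crossovers in the c–vg interval produce the single-crossover classes C b VG and c B vg (32 + 39 = 71) plus the double crossovers (16).
RF(c–vg) = (71 + 16) / 1022 = 87/1022 = 0.0851 → 8.5 cM.

8.5 cM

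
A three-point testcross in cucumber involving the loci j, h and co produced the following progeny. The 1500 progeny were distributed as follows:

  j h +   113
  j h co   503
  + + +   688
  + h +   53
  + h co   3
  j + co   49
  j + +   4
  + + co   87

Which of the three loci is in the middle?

The two most frequent reciprocal classes, j h co and + + +, are the parental types, so the F1 was j h co / + + +.
The two rarest classes, + h co and j + +, are the double crossovers. Comparing them with the parentals, only the j allele has switched, so j is the middle locus and the order is co – j – h.

j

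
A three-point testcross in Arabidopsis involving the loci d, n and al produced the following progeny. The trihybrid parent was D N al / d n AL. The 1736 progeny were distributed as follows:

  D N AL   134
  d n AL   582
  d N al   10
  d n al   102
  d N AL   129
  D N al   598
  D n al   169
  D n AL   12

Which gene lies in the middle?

d

The two rarest classes, d N al and D n AL, are the double crossovers. Comparing them with the parentals, only the d allele has switched, so d is the middle locus and the order is al – d – n.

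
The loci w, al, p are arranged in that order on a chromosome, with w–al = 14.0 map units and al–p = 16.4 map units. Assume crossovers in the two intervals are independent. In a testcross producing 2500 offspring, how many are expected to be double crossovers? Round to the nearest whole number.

Map distances give recombination frequencies of 0.140 and 0.164 for the two intervals.
With no interference, expected double-crossover frequency = 0.140 × 0.164 = 0.02296.
Expected number = 0.02296 × 2500 = 57.40 ≈ 57.

57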